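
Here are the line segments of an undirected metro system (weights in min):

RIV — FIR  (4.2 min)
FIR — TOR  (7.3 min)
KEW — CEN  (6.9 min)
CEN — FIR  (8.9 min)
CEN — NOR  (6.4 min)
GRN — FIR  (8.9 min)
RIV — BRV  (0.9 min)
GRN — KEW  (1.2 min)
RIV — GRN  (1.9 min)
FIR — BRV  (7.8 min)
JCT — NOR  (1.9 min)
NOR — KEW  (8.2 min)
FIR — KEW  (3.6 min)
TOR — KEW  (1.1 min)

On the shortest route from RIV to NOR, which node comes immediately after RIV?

Compare a few routes:
RIV - FIR - CEN - NOR: 4.2+8.9+6.4 = 19.5
RIV - GRN - KEW - NOR: 1.9+1.2+8.2 = 11.3
RIV - FIR - KEW - NOR: 4.2+3.6+8.2 = 16
RIV - GRN - KEW - CEN - NOR: 1.9+1.2+6.9+6.4 = 16.4
The minimum is 11.3 min via RIV - GRN - KEW - NOR.
So from RIV the first move is to GRN.

GRN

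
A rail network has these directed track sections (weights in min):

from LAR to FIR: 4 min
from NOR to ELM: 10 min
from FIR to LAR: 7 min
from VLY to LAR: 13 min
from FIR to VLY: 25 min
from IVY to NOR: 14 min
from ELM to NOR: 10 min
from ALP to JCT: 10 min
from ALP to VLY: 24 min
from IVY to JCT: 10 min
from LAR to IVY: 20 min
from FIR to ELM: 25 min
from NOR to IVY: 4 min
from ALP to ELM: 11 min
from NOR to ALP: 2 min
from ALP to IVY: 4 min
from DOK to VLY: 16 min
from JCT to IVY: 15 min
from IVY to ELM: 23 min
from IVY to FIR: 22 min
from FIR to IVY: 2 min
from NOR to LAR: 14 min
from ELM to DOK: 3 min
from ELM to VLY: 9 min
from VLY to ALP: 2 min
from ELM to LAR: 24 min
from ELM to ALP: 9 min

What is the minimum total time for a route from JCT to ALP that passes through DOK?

59 min

Best JCT to DOK: JCT–IVY–ELM–DOK costing 41
Best DOK to ALP: DOK–VLY–ALP costing 18
Total via DOK: 41 + 18 = 59 min.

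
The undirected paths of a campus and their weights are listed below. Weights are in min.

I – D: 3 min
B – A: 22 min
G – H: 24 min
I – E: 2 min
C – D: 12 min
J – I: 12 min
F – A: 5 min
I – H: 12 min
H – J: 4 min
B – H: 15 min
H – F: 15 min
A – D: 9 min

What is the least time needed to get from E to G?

Shortest distances from E:
E: 0
I: 2  (via E)
D: 5  (via I)
A: 14  (via D)
H: 14  (via I)
J: 14  (via I)
C: 17  (via D)
F: 19  (via A)
B: 29  (via H)
G: 38  (via H)
Shortest route: E–I–H–G = 38 min.

38 min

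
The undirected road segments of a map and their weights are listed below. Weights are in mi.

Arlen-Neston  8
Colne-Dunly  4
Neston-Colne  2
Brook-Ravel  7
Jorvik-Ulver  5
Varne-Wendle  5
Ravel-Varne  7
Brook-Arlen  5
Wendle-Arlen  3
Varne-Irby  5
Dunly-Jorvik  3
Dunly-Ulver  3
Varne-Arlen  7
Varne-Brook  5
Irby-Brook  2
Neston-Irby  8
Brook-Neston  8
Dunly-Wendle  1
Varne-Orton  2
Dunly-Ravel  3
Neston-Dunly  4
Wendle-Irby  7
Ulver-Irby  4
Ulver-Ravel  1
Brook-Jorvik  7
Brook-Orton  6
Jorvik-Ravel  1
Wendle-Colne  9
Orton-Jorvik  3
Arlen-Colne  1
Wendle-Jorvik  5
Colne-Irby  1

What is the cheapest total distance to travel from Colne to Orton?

Candidate routes:
Colne–Irby–Varne–Orton: 1+5+2 = 8
Colne–Dunly–Jorvik–Orton: 4+3+3 = 10
Colne–Irby–Brook–Orton: 1+2+6 = 9
The minimum is 8 mi via Colne–Irby–Varne–Orton.

8 mi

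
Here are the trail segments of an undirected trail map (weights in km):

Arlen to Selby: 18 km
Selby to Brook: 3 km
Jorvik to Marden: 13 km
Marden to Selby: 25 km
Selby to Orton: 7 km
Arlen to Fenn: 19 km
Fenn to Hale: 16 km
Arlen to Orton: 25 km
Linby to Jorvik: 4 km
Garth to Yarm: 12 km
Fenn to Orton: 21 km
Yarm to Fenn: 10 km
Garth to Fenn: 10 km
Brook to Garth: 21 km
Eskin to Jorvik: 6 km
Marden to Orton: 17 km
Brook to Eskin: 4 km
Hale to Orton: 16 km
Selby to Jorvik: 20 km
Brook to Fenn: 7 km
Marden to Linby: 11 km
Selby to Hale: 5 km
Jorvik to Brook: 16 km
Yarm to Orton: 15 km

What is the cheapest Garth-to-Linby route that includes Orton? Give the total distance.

Best Garth to Orton: Garth → Yarm → Orton costing 27
Best Orton to Linby: Orton → Selby → Brook → Eskin → Jorvik → Linby costing 24
Total via Orton: 27 + 24 = 51 km.

51 km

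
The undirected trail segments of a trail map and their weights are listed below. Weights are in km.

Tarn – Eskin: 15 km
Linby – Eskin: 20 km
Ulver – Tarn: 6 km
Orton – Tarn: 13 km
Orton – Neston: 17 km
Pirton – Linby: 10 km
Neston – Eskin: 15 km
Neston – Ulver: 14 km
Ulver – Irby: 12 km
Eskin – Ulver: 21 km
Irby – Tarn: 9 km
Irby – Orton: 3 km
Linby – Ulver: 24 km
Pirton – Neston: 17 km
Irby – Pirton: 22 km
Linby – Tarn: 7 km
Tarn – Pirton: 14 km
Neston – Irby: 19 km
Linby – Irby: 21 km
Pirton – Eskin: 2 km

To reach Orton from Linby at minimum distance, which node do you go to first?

Tarn

Compare a few routes:
Linby - Tarn - Orton: 7+13 = 20
Linby - Irby - Orton: 21+3 = 24
Linby - Tarn - Ulver - Irby - Orton: 7+6+12+3 = 28
Linby - Tarn - Irby - Orton: 7+9+3 = 19
The minimum is 19 km via Linby - Tarn - Irby - Orton.
So from Linby the first move is to Tarn.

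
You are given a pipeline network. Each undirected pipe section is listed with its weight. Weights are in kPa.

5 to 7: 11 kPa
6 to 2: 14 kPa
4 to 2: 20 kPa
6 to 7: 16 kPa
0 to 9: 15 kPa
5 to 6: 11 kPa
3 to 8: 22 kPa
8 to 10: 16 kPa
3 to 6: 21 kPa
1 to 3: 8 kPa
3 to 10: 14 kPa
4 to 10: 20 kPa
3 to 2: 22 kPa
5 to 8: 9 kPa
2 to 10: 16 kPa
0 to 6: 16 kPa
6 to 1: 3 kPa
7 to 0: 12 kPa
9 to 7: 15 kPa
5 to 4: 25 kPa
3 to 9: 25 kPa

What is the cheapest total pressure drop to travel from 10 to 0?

Running Dijkstra from 10:
10: 0
3: 14  (via 10)
2: 16  (via 10)
8: 16  (via 10)
4: 20  (via 10)
1: 22  (via 3)
5: 25  (via 8)
6: 25  (via 1)
7: 36  (via 5)
9: 39  (via 3)
0: 41  (via 6)
Shortest route: 10–3–1–6–0 = 41 kPa.

41 kPa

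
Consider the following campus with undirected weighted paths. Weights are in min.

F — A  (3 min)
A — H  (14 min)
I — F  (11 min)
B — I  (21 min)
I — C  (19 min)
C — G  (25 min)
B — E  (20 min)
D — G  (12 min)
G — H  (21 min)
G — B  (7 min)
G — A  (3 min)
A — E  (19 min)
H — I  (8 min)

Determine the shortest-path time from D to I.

Shortest distances from D:
D: 0
G: 12  (via D)
A: 15  (via G)
F: 18  (via A)
B: 19  (via G)
H: 29  (via A)
I: 29  (via F)
Shortest route: D–G–A–F–I = 29 min.

29 min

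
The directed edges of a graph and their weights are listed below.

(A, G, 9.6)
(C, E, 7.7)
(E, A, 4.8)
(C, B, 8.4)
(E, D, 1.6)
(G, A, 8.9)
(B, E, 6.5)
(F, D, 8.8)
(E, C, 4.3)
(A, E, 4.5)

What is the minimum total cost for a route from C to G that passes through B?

29.3

Best C to B: C–B costing 8.4
Shortest B→G: B–E–A–G = 20.9
Total via B: 8.4 + 20.9 = 29.3.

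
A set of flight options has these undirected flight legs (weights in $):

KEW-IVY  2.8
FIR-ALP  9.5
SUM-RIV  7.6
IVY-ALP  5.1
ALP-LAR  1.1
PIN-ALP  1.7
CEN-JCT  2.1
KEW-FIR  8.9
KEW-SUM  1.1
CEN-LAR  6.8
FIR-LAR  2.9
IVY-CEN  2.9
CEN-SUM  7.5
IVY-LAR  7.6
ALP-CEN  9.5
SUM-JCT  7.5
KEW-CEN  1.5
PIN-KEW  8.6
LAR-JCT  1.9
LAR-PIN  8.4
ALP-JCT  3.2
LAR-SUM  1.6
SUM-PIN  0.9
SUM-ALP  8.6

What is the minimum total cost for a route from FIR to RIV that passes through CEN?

$17.1

Shortest FIR→CEN: FIR → LAR → JCT → CEN = 6.9
Best CEN to RIV: CEN → KEW → SUM → RIV costing 10.2
Total via CEN: 6.9 + 10.2 = $17.1.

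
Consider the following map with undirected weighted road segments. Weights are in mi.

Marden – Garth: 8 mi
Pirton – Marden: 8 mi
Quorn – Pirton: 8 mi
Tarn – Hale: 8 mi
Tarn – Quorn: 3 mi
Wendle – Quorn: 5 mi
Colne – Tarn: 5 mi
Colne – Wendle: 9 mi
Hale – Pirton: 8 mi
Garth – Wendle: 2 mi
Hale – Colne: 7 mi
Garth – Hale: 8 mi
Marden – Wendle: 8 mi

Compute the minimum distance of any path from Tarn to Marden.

Compare a few routes:
Tarn → Quorn → Wendle → Marden: 3+5+8 = 16
Tarn → Quorn → Wendle → Garth → Marden: 3+5+2+8 = 18
The minimum is 16 mi via Tarn → Quorn → Wendle → Marden.

16 mi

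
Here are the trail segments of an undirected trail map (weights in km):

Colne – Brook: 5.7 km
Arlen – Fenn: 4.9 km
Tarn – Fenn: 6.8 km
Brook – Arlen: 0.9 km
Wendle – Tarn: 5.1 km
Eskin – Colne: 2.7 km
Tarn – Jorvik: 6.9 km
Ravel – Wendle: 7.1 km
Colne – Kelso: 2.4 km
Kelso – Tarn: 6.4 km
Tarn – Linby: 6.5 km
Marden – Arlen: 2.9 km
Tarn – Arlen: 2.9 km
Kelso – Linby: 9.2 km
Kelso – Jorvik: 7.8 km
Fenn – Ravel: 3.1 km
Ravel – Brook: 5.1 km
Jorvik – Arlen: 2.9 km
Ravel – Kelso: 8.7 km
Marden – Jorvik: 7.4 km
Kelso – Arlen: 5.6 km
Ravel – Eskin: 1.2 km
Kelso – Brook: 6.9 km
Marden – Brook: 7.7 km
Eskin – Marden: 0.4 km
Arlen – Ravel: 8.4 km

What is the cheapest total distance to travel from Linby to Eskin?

12.7 km

Candidate routes:
Linby → Kelso → Colne → Eskin: 9.2+2.4+2.7 = 14.3
Linby → Tarn → Arlen → Brook → Ravel → Eskin: 6.5+2.9+0.9+5.1+1.2 = 16.6
Linby → Tarn → Fenn → Ravel → Eskin: 6.5+6.8+3.1+1.2 = 17.6
Linby → Tarn → Arlen → Marden → Eskin: 6.5+2.9+2.9+0.4 = 12.7
The minimum is 12.7 km via Linby → Tarn → Arlen → Marden → Eskin.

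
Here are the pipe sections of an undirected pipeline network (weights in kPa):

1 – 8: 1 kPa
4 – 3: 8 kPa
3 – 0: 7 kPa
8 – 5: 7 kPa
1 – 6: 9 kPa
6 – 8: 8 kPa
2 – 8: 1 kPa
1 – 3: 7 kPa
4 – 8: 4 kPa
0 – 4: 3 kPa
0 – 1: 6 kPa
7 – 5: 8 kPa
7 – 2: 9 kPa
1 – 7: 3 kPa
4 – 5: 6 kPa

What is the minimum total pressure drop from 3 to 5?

14 kPa

Running Dijkstra from 3:
3: 0
0: 7  (via 3)
1: 7  (via 3)
4: 8  (via 3)
8: 8  (via 1)
2: 9  (via 8)
7: 10  (via 1)
5: 14  (via 4)
Shortest route: 3–4–5 = 14 kPa.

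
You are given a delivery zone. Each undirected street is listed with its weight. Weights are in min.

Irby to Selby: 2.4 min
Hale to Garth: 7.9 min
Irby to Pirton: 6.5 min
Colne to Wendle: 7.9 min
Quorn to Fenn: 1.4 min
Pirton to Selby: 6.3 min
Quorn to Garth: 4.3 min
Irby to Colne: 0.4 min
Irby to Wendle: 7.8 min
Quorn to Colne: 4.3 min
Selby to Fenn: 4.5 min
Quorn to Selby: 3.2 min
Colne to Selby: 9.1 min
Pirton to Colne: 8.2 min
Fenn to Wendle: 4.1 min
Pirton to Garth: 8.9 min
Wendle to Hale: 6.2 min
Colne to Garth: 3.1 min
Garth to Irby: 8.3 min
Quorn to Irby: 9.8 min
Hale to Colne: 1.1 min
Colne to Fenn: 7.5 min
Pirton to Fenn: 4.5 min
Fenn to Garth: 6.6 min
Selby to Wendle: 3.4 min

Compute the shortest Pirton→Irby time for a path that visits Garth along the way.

12.4 min

Best Pirton to Garth: Pirton → Garth costing 8.9
Best Garth to Irby: Garth → Colne → Irby costing 3.5
Total via Garth: 8.9 + 3.5 = 12.4 min.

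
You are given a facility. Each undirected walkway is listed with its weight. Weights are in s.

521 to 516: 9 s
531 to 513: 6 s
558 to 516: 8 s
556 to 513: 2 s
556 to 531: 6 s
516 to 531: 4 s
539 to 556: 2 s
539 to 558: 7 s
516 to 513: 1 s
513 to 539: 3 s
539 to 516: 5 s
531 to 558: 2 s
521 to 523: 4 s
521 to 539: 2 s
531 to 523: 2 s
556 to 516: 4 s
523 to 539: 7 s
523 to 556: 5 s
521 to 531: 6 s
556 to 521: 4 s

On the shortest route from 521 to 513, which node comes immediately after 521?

Compare a few routes:
521–539–556–513: 2+2+2 = 6
521–539–513: 2+3 = 5
521–556–513: 4+2 = 6
The minimum is 5 s via 521–539–513.
So from 521 the first move is to 539.

539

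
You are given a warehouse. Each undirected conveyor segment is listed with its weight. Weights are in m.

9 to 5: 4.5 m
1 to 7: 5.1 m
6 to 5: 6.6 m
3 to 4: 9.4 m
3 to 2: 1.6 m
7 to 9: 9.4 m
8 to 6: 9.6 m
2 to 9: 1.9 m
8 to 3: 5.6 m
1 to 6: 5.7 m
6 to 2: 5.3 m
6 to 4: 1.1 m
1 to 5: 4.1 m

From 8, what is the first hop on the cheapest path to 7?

Candidate routes:
8–6–1–7: 9.6+5.7+5.1 = 20.4
8–3–2–9–5–1–7: 5.6+1.6+1.9+4.5+4.1+5.1 = 22.8
8–3–2–9–7: 5.6+1.6+1.9+9.4 = 18.5
Cheapest is 8–3–2–9–7 at 18.5 m.
So from 8 the first move is to 3.

3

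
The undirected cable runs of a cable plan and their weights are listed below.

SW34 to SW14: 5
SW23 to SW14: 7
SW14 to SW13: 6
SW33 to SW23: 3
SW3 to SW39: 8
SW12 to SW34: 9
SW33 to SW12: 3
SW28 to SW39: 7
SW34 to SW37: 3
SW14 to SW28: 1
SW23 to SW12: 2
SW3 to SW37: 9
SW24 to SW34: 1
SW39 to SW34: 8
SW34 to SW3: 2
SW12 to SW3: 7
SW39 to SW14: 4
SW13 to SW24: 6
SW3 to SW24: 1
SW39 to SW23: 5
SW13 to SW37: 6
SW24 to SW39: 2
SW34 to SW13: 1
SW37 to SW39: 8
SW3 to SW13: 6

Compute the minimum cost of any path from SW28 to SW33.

Enumerating some paths:
SW28 → SW14 → SW23 → SW33: 1+7+3 = 11
SW28 → SW14 → SW23 → SW12 → SW33: 1+7+2+3 = 13
SW28 → SW14 → SW39 → SW23 → SW33: 1+4+5+3 = 13
Cheapest is SW28 → SW14 → SW23 → SW33 at 11.

11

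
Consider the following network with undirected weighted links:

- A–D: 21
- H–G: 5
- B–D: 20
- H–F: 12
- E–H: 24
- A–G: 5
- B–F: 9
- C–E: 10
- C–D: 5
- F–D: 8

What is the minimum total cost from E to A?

34

Shortest distances from E:
E: 0
C: 10  (via E)
D: 15  (via C)
F: 23  (via D)
H: 24  (via E)
G: 29  (via H)
B: 32  (via F)
A: 34  (via G)
Shortest route: E → H → G → A = 34.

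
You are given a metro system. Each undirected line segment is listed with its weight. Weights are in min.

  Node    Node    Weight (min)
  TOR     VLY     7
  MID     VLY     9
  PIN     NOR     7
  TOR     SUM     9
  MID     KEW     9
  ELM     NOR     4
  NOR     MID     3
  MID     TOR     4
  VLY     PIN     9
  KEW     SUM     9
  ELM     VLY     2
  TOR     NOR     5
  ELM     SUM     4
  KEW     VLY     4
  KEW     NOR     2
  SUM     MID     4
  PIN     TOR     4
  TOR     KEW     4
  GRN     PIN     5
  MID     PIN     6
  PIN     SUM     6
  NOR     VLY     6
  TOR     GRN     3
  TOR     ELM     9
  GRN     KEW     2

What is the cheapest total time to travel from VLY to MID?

Running Dijkstra from VLY:
VLY: 0
ELM: 2  (via VLY)
KEW: 4  (via VLY)
NOR: 6  (via VLY)
GRN: 6  (via KEW)
SUM: 6  (via ELM)
TOR: 7  (via VLY)
MID: 9  (via VLY)
Shortest route: VLY → MID = 9 min.

9 min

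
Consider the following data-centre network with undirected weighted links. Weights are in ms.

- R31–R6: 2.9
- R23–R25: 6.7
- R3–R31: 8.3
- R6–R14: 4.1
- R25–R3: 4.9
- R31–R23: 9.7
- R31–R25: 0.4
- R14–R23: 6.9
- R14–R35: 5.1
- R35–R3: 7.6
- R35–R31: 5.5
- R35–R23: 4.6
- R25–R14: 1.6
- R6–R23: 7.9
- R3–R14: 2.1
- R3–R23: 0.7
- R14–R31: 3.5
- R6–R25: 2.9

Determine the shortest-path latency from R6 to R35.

Settle nodes by increasing distance from R6:
R6: 0
R25: 2.9  (via R6)
R31: 2.9  (via R6)
R14: 4.1  (via R6)
R3: 6.2  (via R14)
R23: 6.9  (via R3)
R35: 8.4  (via R31)
Shortest route: R6–R31–R35 = 8.4 ms.

8.4 ms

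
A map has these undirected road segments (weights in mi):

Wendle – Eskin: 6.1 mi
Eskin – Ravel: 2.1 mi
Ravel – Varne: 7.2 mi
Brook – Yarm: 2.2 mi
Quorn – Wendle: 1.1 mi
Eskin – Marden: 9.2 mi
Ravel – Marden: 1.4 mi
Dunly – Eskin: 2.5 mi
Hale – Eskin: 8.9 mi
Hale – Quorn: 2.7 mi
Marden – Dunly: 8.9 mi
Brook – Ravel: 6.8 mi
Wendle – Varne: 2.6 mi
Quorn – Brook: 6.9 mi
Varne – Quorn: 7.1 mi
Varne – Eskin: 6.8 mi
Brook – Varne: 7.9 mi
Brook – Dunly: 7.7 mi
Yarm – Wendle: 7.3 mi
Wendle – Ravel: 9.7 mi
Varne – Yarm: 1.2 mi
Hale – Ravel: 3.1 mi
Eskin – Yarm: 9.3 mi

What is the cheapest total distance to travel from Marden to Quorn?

Settle nodes by increasing distance from Marden:
Marden: 0
Ravel: 1.4  (via Marden)
Eskin: 3.5  (via Ravel)
Hale: 4.5  (via Ravel)
Dunly: 6  (via Eskin)
Quorn: 7.2  (via Hale)
Shortest route: Marden → Ravel → Hale → Quorn = 7.2 mi.

7.2 mi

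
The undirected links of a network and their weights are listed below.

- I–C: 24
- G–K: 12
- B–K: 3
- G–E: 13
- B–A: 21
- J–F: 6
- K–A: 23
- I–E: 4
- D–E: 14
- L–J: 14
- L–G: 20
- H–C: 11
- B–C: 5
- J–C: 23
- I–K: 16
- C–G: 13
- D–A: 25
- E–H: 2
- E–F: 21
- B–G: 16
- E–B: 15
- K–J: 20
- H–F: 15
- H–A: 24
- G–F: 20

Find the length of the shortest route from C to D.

27

Enumerating some paths:
C–G–E–D: 13+13+14 = 40
C–B–E–D: 5+15+14 = 34
C–B–K–I–E–D: 5+3+16+4+14 = 42
C–H–E–D: 11+2+14 = 27
Cheapest is C–H–E–D at 27.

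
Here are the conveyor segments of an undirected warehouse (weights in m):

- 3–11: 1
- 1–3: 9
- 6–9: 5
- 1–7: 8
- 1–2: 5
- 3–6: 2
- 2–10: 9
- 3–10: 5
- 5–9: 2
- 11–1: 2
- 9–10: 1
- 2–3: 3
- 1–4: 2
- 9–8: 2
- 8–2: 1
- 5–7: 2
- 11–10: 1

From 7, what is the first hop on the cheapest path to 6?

Candidate routes:
7 → 5 → 9 → 6: 2+2+5 = 9
7 → 5 → 9 → 10 → 3 → 6: 2+2+1+5+2 = 12
Cheapest is 7 → 5 → 9 → 6 at 9 m.
So from 7 the first move is to 5.

5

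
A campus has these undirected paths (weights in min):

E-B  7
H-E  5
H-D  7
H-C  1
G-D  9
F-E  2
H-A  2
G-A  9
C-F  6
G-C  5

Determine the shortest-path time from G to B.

18 min

Shortest distances from G:
G: 0
C: 5  (via G)
H: 6  (via C)
A: 8  (via H)
D: 9  (via G)
E: 11  (via H)
F: 11  (via C)
B: 18  (via E)
Shortest route: G–C–H–E–B = 18 min.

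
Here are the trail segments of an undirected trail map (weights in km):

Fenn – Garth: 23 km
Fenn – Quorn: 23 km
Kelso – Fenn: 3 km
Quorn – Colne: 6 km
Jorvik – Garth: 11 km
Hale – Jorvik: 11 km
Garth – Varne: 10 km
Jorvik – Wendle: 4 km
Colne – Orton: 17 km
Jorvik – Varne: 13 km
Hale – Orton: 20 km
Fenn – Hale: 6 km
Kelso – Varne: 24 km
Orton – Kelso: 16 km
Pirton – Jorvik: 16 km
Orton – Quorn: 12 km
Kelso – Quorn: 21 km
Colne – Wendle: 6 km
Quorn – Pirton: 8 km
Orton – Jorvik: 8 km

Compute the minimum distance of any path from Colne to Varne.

23 km

Settle nodes by increasing distance from Colne:
Colne: 0
Quorn: 6  (via Colne)
Wendle: 6  (via Colne)
Jorvik: 10  (via Wendle)
Pirton: 14  (via Quorn)
Orton: 17  (via Colne)
Hale: 21  (via Jorvik)
Garth: 21  (via Jorvik)
Varne: 23  (via Jorvik)
Shortest route: Colne → Wendle → Jorvik → Varne = 23 km.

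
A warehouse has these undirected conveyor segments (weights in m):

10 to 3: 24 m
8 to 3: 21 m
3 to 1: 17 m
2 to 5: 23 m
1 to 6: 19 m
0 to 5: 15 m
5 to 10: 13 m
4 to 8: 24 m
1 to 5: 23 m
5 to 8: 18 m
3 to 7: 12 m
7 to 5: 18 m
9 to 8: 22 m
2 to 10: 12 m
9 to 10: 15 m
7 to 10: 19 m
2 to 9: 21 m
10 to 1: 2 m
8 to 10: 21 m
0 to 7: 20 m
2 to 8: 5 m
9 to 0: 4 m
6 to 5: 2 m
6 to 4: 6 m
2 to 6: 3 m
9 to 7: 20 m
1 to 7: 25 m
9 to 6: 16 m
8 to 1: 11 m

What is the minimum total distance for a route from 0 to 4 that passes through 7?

46 m

Best 0 to 7: 0 → 7 costing 20
Shortest 7→4: 7 → 5 → 6 → 4 = 26
Total via 7: 20 + 26 = 46 m.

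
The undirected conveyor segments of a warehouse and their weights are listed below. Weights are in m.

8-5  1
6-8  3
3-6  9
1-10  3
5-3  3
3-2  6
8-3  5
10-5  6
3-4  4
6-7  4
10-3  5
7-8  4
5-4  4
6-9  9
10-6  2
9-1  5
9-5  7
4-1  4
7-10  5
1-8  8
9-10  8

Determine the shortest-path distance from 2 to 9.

16 m

Shortest distances from 2:
2: 0
3: 6  (via 2)
5: 9  (via 3)
4: 10  (via 3)
8: 10  (via 5)
10: 11  (via 3)
6: 13  (via 8)
1: 14  (via 4)
7: 14  (via 8)
9: 16  (via 5)
Shortest route: 2 → 3 → 5 → 9 = 16 m.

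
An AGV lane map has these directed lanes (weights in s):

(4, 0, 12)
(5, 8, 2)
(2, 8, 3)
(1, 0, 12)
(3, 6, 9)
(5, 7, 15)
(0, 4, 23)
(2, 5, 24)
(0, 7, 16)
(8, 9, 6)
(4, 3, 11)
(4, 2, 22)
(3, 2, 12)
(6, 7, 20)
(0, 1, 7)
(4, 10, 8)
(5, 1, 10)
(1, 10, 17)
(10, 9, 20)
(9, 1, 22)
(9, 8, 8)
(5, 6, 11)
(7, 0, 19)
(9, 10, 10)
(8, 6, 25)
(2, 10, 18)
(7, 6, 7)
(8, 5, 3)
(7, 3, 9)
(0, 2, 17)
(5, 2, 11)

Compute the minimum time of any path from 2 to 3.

Enumerating some paths:
2 → 8 → 5 → 7 → 3: 3+3+15+9 = 30
2 → 8 → 5 → 6 → 7 → 3: 3+3+11+20+9 = 46
Cheapest is 2 → 8 → 5 → 7 → 3 at 30 s.

30 s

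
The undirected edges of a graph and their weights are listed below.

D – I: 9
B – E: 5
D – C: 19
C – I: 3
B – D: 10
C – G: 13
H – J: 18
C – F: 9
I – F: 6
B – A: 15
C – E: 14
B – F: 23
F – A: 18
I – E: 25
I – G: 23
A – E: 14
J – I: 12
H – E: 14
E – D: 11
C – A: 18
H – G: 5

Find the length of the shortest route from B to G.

Shortest distances from B:
B: 0
E: 5  (via B)
D: 10  (via B)
A: 15  (via B)
C: 19  (via E)
H: 19  (via E)
I: 19  (via D)
F: 23  (via B)
G: 24  (via H)
Shortest route: B → E → H → G = 24.

24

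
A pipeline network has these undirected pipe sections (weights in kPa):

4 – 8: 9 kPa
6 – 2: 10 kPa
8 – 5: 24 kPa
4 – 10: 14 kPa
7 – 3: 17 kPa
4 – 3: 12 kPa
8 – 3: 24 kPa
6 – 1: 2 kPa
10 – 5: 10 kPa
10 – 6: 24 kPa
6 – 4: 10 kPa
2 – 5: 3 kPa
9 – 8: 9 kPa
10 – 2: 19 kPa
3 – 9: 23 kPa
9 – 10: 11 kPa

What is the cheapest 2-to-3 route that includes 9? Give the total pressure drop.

Best 2 to 9: 2 → 5 → 10 → 9 costing 24
Shortest 9→3: 9 → 3 = 23
Total via 9: 24 + 23 = 47 kPa.

47 kPa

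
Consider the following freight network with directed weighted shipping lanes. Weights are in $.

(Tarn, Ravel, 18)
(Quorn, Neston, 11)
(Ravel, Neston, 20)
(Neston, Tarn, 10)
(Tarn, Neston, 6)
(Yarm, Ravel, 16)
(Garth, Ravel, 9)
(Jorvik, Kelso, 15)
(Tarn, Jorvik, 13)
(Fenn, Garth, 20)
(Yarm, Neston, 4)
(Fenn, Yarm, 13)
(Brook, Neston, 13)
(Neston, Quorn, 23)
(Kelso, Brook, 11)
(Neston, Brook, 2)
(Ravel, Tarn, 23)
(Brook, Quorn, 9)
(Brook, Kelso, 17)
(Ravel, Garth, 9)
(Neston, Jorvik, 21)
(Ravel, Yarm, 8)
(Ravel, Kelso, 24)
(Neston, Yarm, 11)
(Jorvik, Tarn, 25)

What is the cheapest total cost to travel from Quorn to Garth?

Shortest distances from Quorn:
Quorn: 0
Neston: 11  (via Quorn)
Brook: 13  (via Neston)
Tarn: 21  (via Neston)
Yarm: 22  (via Neston)
Kelso: 30  (via Brook)
Jorvik: 32  (via Neston)
Ravel: 38  (via Yarm)
Garth: 47  (via Ravel)
Shortest route: Quorn–Neston–Yarm–Ravel–Garth = $47.

$47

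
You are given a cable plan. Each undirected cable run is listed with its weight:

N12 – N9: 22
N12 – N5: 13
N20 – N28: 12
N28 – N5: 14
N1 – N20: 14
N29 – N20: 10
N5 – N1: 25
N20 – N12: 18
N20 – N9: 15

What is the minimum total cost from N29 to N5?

36

Running Dijkstra from N29:
N29: 0
N20: 10  (via N29)
N28: 22  (via N20)
N1: 24  (via N20)
N9: 25  (via N20)
N12: 28  (via N20)
N5: 36  (via N28)
Shortest route: N29 → N20 → N28 → N5 = 36.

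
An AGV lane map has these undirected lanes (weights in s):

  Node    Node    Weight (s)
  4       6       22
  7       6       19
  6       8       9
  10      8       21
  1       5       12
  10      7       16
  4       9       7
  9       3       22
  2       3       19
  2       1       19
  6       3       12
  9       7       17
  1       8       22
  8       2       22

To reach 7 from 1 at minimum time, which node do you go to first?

8

Enumerating some paths:
1 - 8 - 10 - 7: 22+21+16 = 59
1 - 8 - 6 - 7: 22+9+19 = 50
1 - 2 - 3 - 6 - 7: 19+19+12+19 = 69
Cheapest is 1 - 8 - 6 - 7 at 50 s.
So from 1 the first move is to 8.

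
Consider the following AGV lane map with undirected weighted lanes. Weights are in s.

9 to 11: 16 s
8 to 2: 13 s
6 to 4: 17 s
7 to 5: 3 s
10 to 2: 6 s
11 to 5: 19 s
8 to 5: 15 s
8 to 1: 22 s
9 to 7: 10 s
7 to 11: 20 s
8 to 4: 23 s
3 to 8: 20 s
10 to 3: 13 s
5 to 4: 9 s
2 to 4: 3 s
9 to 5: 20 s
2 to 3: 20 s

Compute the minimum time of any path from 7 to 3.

Compare a few routes:
7 - 5 - 4 - 2 - 3: 3+9+3+20 = 35
7 - 5 - 4 - 2 - 10 - 3: 3+9+3+6+13 = 34
The minimum is 34 s via 7 - 5 - 4 - 2 - 10 - 3.

34 s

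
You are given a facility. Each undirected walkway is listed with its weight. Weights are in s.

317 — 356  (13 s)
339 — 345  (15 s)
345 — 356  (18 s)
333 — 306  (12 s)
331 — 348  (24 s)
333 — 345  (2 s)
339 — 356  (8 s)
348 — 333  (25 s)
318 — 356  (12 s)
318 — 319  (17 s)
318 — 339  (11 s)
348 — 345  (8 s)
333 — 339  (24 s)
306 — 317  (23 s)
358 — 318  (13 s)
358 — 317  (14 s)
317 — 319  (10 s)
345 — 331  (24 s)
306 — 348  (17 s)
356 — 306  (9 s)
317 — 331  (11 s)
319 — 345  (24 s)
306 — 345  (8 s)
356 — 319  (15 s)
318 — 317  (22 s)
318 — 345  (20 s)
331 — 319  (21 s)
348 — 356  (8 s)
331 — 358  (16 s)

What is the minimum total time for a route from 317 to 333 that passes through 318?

44 s

Best 317 to 318: 317 → 318 costing 22
Best 318 to 333: 318 → 345 → 333 costing 22
Total via 318: 22 + 22 = 44 s.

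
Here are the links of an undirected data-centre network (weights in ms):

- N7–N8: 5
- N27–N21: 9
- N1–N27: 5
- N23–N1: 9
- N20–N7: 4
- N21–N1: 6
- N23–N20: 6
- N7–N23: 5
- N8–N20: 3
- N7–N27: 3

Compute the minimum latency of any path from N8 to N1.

13 ms

Settle nodes by increasing distance from N8:
N8: 0
N20: 3  (via N8)
N7: 5  (via N8)
N27: 8  (via N7)
N23: 9  (via N20)
N1: 13  (via N27)
Shortest route: N8–N7–N27–N1 = 13 ms.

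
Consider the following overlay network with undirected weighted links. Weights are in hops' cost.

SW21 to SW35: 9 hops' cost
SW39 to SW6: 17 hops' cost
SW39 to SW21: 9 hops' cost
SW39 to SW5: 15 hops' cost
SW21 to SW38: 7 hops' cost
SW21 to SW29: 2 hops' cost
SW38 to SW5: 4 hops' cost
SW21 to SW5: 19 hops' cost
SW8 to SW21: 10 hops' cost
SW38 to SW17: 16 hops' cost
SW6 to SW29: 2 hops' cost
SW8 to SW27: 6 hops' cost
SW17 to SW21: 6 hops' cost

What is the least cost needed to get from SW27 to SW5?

27 hops' cost

Settle nodes by increasing distance from SW27:
SW27: 0
SW8: 6  (via SW27)
SW21: 16  (via SW8)
SW29: 18  (via SW21)
SW6: 20  (via SW29)
SW17: 22  (via SW21)
SW38: 23  (via SW21)
SW39: 25  (via SW21)
SW35: 25  (via SW21)
SW5: 27  (via SW38)
Shortest route: SW27–SW8–SW21–SW38–SW5 = 27 hops' cost.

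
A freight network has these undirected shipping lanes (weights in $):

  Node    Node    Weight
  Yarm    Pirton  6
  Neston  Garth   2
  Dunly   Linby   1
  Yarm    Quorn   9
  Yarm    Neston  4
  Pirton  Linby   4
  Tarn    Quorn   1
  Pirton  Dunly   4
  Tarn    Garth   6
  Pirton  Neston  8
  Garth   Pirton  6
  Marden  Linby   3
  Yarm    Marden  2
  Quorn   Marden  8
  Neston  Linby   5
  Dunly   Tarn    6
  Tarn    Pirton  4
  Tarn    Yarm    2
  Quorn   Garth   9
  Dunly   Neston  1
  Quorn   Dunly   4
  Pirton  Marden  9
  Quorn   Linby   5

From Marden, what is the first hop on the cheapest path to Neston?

Enumerating some paths:
Marden–Linby–Dunly–Neston: 3+1+1 = 5
Marden–Yarm–Tarn–Quorn–Dunly–Neston: 2+2+1+4+1 = 10
Marden–Linby–Neston: 3+5 = 8
Marden–Yarm–Neston: 2+4 = 6
The minimum is $5 via Marden–Linby–Dunly–Neston.
So from Marden the first move is to Linby.

Linby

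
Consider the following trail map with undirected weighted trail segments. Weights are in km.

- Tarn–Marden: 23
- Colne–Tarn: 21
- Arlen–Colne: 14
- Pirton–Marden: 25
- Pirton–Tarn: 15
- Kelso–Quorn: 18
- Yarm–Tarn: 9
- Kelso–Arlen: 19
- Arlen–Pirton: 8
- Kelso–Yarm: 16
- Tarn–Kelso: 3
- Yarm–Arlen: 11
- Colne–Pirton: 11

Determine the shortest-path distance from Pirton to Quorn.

36 km

Shortest distances from Pirton:
Pirton: 0
Arlen: 8  (via Pirton)
Colne: 11  (via Pirton)
Tarn: 15  (via Pirton)
Kelso: 18  (via Tarn)
Yarm: 19  (via Arlen)
Marden: 25  (via Pirton)
Quorn: 36  (via Kelso)
Shortest route: Pirton → Tarn → Kelso → Quorn = 36 km.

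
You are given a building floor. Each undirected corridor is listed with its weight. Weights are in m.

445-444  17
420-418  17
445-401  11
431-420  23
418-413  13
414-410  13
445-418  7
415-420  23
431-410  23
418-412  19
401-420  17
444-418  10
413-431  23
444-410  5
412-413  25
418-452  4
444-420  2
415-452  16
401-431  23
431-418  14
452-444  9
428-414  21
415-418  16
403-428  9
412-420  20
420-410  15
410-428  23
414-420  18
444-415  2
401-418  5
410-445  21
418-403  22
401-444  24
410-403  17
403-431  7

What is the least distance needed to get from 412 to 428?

49 m

Running Dijkstra from 412:
412: 0
418: 19  (via 412)
420: 20  (via 412)
444: 22  (via 420)
452: 23  (via 418)
415: 24  (via 444)
401: 24  (via 418)
413: 25  (via 412)
445: 26  (via 418)
410: 27  (via 444)
431: 33  (via 418)
414: 38  (via 420)
403: 40  (via 431)
428: 49  (via 403)
Shortest route: 412 → 418 → 431 → 403 → 428 = 49 m.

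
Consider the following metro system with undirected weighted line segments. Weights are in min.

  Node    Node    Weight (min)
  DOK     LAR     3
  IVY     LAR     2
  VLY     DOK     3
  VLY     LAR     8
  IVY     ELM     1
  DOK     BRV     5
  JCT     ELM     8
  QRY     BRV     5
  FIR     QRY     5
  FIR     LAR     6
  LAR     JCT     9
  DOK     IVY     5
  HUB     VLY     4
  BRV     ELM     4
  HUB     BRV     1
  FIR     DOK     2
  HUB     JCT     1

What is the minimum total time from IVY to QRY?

Shortest distances from IVY:
IVY: 0
ELM: 1  (via IVY)
LAR: 2  (via IVY)
DOK: 5  (via IVY)
BRV: 5  (via ELM)
HUB: 6  (via BRV)
FIR: 7  (via DOK)
JCT: 7  (via HUB)
VLY: 8  (via DOK)
QRY: 10  (via BRV)
Shortest route: IVY–ELM–BRV–QRY = 10 min.

10 min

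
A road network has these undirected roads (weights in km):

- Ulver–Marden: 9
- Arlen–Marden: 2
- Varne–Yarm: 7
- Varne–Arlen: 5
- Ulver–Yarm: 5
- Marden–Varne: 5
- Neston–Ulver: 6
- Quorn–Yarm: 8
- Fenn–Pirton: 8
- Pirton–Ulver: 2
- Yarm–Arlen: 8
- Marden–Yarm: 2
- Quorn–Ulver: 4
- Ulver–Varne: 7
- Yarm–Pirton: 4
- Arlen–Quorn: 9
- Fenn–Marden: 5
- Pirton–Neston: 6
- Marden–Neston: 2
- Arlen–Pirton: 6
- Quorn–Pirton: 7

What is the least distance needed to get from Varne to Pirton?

9 km

Candidate routes:
Varne–Marden–Yarm–Pirton: 5+2+4 = 11
Varne–Ulver–Pirton: 7+2 = 9
Cheapest is Varne–Ulver–Pirton at 9 km.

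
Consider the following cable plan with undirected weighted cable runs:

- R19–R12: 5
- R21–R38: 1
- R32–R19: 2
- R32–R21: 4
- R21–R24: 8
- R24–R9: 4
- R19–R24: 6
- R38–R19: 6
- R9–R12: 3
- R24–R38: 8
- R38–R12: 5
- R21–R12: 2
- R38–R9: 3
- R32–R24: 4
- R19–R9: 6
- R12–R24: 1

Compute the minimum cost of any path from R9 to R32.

Settle nodes by increasing distance from R9:
R9: 0
R38: 3  (via R9)
R12: 3  (via R9)
R21: 4  (via R38)
R24: 4  (via R9)
R19: 6  (via R9)
R32: 8  (via R21)
Shortest route: R9–R38–R21–R32 = 8.

8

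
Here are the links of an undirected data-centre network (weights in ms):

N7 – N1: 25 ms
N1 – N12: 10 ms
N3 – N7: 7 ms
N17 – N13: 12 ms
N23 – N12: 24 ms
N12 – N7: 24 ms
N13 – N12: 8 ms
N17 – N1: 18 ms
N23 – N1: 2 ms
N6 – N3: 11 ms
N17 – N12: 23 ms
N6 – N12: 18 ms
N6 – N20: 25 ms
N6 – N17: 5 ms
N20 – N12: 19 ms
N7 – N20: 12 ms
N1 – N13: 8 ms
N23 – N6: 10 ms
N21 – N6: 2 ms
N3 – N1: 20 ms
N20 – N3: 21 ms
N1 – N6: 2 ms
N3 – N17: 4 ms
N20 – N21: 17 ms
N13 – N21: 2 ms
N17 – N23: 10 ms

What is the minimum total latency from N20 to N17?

23 ms

Candidate routes:
N20 - N7 - N3 - N17: 12+7+4 = 23
N20 - N21 - N6 - N17: 17+2+5 = 24
Cheapest is N20 - N7 - N3 - N17 at 23 ms.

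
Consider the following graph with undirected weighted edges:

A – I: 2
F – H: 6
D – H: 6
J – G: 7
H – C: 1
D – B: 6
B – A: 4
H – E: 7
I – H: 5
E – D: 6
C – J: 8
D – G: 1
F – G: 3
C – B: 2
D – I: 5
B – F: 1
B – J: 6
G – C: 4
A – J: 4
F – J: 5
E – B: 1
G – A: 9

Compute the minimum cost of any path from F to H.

Compare a few routes:
F - B - C - H: 1+2+1 = 4
F - H: 6 = 6
The minimum is 4 via F - B - C - H.

4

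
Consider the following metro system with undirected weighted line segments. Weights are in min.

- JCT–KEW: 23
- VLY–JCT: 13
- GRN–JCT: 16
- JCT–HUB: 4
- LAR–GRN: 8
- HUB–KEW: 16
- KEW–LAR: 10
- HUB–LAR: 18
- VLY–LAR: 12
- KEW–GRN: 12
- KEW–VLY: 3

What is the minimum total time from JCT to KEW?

16 min

Running Dijkstra from JCT:
JCT: 0
HUB: 4  (via JCT)
VLY: 13  (via JCT)
GRN: 16  (via JCT)
KEW: 16  (via VLY)
Shortest route: JCT–VLY–KEW = 16 min.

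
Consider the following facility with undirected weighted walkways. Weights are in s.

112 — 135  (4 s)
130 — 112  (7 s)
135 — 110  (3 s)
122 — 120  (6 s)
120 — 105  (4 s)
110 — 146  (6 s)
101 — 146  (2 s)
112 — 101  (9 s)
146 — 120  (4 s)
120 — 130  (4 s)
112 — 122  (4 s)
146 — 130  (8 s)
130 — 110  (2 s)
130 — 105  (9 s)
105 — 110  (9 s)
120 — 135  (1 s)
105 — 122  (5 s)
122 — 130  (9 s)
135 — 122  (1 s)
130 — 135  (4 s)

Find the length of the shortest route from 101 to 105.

Shortest distances from 101:
101: 0
146: 2  (via 101)
120: 6  (via 146)
135: 7  (via 120)
110: 8  (via 146)
122: 8  (via 135)
112: 9  (via 101)
105: 10  (via 120)
Shortest route: 101 → 146 → 120 → 105 = 10 s.

10 s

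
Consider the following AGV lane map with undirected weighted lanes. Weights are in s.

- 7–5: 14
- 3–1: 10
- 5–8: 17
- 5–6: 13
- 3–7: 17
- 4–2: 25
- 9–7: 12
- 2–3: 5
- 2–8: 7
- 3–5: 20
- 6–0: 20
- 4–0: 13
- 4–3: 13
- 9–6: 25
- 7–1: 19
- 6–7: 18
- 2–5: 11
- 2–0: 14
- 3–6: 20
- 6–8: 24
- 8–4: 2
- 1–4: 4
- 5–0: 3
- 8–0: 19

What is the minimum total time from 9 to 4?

35 s

Enumerating some paths:
9 - 7 - 5 - 0 - 4: 12+14+3+13 = 42
9 - 7 - 3 - 4: 12+17+13 = 42
9 - 7 - 3 - 1 - 4: 12+17+10+4 = 43
9 - 7 - 1 - 4: 12+19+4 = 35
Cheapest is 9 - 7 - 1 - 4 at 35 s.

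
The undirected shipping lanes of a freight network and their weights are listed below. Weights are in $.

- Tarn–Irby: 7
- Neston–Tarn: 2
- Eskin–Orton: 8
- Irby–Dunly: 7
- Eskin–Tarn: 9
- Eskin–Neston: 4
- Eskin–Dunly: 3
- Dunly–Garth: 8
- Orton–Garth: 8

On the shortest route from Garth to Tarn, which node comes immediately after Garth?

Dunly

Enumerating some paths:
Garth - Dunly - Eskin - Tarn: 8+3+9 = 20
Garth - Orton - Eskin - Neston - Tarn: 8+8+4+2 = 22
Garth - Dunly - Irby - Tarn: 8+7+7 = 22
Garth - Dunly - Eskin - Neston - Tarn: 8+3+4+2 = 17
The minimum is $17 via Garth - Dunly - Eskin - Neston - Tarn.
So from Garth the first move is to Dunly.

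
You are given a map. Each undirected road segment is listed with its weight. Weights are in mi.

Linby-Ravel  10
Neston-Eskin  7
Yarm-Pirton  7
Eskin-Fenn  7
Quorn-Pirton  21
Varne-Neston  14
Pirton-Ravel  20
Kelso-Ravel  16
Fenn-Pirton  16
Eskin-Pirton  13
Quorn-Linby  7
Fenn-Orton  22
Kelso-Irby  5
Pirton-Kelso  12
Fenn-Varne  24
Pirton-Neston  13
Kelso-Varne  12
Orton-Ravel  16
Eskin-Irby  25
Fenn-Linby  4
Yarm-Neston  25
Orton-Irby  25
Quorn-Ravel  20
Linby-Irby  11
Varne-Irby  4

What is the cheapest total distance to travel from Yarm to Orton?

43 mi

Shortest distances from Yarm:
Yarm: 0
Pirton: 7  (via Yarm)
Kelso: 19  (via Pirton)
Eskin: 20  (via Pirton)
Neston: 20  (via Pirton)
Fenn: 23  (via Pirton)
Irby: 24  (via Kelso)
Linby: 27  (via Fenn)
Ravel: 27  (via Pirton)
Varne: 28  (via Irby)
Quorn: 28  (via Pirton)
Orton: 43  (via Ravel)
Shortest route: Yarm–Pirton–Ravel–Orton = 43 mi.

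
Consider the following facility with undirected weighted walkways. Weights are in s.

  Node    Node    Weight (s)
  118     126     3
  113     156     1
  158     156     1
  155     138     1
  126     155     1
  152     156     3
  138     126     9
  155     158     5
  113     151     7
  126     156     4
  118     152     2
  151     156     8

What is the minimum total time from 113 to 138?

7 s

Settle nodes by increasing distance from 113:
113: 0
156: 1  (via 113)
158: 2  (via 156)
152: 4  (via 156)
126: 5  (via 156)
155: 6  (via 126)
118: 6  (via 152)
138: 7  (via 155)
Shortest route: 113 → 156 → 126 → 155 → 138 = 7 s.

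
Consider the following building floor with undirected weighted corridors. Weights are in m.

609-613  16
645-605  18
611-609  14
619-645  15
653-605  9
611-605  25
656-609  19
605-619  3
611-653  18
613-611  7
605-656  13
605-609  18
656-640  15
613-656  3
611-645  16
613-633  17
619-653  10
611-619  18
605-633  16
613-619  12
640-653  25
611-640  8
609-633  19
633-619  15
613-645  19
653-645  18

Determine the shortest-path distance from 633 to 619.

Shortest distances from 633:
633: 0
619: 15  (via 633)
Shortest route: 633 → 619 = 15 m.

15 m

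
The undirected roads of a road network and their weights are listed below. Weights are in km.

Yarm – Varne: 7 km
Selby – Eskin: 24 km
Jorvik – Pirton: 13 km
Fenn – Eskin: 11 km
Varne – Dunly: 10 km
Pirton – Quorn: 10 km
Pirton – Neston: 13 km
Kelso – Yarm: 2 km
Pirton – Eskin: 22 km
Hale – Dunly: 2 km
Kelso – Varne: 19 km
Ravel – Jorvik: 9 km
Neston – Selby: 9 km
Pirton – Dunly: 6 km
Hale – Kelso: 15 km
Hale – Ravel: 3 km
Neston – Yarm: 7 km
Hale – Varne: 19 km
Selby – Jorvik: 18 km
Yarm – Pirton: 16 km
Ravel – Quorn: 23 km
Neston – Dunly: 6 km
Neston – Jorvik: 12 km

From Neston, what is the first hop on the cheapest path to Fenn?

Selby

Candidate routes:
Neston - Selby - Eskin - Fenn: 9+24+11 = 44
Neston - Dunly - Pirton - Eskin - Fenn: 6+6+22+11 = 45
The minimum is 44 km via Neston - Selby - Eskin - Fenn.
So from Neston the first move is to Selby.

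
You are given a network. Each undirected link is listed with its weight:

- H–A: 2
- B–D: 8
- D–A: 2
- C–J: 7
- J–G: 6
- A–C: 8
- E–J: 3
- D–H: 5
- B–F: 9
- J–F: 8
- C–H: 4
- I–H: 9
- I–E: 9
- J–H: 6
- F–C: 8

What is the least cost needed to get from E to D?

Compare a few routes:
E–J–H–D: 3+6+5 = 14
E–J–H–A–D: 3+6+2+2 = 13
The minimum is 13 via E–J–H–A–D.

13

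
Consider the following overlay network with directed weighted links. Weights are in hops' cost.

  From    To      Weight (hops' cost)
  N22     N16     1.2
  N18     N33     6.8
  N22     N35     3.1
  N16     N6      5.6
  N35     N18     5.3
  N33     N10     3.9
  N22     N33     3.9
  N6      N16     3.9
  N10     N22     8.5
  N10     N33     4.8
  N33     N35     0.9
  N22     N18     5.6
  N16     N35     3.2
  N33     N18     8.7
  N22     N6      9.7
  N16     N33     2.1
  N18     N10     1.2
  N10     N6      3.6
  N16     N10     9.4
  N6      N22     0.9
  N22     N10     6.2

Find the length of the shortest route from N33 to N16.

9.6 hops' cost

Running Dijkstra from N33:
N33: 0
N35: 0.9  (via N33)
N10: 3.9  (via N33)
N18: 6.2  (via N35)
N6: 7.5  (via N10)
N22: 8.4  (via N6)
N16: 9.6  (via N22)
Shortest route: N33 → N10 → N6 → N22 → N16 = 9.6 hops' cost.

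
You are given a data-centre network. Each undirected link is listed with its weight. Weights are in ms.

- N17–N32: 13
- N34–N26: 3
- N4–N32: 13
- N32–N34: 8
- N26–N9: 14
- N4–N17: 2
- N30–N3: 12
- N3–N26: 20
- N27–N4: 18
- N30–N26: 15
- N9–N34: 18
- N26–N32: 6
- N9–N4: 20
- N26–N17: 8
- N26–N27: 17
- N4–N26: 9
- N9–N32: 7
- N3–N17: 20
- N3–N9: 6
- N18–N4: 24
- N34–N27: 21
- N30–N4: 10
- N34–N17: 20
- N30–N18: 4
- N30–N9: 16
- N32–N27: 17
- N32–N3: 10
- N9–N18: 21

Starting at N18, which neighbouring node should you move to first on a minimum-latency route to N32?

Compare a few routes:
N18 → N30 → N3 → N32: 4+12+10 = 26
N18 → N30 → N26 → N32: 4+15+6 = 25
N18 → N30 → N4 → N32: 4+10+13 = 27
Cheapest is N18 → N30 → N26 → N32 at 25 ms.
So from N18 the first move is to N30.

N30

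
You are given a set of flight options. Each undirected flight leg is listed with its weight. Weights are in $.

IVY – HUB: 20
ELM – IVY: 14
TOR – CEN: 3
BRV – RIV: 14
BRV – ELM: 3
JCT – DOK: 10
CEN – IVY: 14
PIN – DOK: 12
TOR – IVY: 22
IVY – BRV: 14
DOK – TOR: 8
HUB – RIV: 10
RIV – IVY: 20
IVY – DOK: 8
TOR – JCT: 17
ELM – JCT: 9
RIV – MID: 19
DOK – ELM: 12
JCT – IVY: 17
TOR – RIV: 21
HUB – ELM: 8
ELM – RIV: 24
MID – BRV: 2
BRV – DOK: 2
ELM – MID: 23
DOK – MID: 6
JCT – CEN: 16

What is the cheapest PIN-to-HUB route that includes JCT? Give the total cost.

Best PIN to JCT: PIN–DOK–JCT costing 22
Best JCT to HUB: JCT–ELM–HUB costing 17
Total via JCT: 22 + 17 = $39.

$39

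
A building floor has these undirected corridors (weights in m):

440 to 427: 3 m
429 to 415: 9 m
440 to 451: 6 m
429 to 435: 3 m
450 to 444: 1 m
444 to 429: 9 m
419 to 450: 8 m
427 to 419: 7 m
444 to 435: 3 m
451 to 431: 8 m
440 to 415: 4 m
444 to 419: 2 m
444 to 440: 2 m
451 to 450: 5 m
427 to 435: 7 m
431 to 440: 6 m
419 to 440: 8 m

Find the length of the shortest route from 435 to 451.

Enumerating some paths:
435 → 429 → 444 → 450 → 451: 3+9+1+5 = 18
435 → 427 → 440 → 451: 7+3+6 = 16
435 → 444 → 440 → 451: 3+2+6 = 11
435 → 444 → 450 → 451: 3+1+5 = 9
The minimum is 9 m via 435 → 444 → 450 → 451.

9 m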